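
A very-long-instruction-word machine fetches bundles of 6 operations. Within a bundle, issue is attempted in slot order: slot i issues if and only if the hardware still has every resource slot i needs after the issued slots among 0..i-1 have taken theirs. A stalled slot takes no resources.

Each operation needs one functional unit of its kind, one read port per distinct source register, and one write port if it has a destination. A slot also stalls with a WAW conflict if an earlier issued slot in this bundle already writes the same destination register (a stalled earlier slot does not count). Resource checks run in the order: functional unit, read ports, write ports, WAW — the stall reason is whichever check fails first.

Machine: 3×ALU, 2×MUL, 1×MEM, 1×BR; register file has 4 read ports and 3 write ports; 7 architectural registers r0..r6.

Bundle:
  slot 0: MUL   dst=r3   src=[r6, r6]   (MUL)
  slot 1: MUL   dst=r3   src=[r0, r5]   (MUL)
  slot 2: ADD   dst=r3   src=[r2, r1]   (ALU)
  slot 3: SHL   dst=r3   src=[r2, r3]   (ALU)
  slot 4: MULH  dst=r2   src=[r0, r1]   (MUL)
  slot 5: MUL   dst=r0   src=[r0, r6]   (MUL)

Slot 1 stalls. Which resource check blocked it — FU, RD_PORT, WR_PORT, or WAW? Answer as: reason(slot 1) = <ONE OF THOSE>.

(0) want 1×MUL +1rd +1wr — yes → AL3|MU1|ME1|BR1|rd3|wr2
(1) want 1×MUL +2rd +1wr — WAW → AL3|MU1|ME1|BR1|rd3|wr2
(2) want 1×ALU +2rd +1wr — WAW → AL3|MU1|ME1|BR1|rd3|wr2
(3) want 1×ALU +2rd +1wr — WAW → AL3|MU1|ME1|BR1|rd3|wr2
(4) want 1×MUL +2rd +1wr — yes → AL3|MU0|ME1|BR1|rd1|wr1
(5) want 1×MUL +2rd +1wr — FU → AL3|MU0|ME1|BR1|rd1|wr1

reason(slot 1) = WAW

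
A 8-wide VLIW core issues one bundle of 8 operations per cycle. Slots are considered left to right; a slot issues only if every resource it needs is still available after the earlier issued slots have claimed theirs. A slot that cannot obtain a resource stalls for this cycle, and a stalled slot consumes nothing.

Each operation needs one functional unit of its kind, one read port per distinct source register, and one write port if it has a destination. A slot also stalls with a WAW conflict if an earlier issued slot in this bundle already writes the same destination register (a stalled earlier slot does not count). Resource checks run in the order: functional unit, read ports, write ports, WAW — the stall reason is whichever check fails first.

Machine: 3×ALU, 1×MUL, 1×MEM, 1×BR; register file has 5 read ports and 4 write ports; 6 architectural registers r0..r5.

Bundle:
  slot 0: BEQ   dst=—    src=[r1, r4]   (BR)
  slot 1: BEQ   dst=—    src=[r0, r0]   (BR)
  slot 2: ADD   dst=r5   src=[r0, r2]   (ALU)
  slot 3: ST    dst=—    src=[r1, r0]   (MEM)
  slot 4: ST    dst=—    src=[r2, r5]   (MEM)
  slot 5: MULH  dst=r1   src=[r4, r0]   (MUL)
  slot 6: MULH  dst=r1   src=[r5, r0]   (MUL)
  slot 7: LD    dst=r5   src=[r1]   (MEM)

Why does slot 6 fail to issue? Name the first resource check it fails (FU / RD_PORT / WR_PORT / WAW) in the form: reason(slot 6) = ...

  0. BR ⇒ go  {3A/1Mu/1Ld/0B | 3r 4w}
  1. BR ⇒ no(FU)  {3A/1Mu/1Ld/0B | 3r 4w}
  2. ALU→r5 ⇒ go  {2A/1Mu/1Ld/0B | 1r 3w}
  3. MEM ⇒ no(RD_PORT)  {2A/1Mu/1Ld/0B | 1r 3w}
  4. MEM ⇒ no(RD_PORT)  {2A/1Mu/1Ld/0B | 1r 3w}
  5. MUL→r1 ⇒ no(RD_PORT)  {2A/1Mu/1Ld/0B | 1r 3w}
  6. MUL→r1 ⇒ no(RD_PORT)  {2A/1Mu/1Ld/0B | 1r 3w}
  7. MEM→r5 ⇒ no(WAW)  {2A/1Mu/1Ld/0B | 1r 3w}

reason(slot 6) = RD_PORT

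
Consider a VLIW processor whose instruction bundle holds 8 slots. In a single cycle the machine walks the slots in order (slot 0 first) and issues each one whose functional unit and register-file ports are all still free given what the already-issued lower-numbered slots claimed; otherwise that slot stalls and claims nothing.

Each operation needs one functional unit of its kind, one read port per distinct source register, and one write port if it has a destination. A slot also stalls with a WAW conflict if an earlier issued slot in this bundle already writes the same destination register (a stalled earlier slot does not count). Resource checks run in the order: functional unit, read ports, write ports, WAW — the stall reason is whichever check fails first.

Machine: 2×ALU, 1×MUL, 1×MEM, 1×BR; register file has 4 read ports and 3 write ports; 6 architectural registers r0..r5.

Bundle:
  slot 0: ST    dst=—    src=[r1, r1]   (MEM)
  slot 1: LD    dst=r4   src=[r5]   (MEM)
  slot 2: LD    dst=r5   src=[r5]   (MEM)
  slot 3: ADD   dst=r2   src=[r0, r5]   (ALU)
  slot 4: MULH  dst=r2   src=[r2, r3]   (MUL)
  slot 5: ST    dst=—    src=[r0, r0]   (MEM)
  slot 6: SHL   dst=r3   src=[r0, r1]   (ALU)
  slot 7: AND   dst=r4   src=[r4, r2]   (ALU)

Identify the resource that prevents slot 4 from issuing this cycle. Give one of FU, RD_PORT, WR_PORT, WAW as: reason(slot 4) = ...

  0. MEM ⇒ go  {2A/1Mu/0Ld/1B | 3r 3w}
  1. MEM→r4 ⇒ no(FU)  {2A/1Mu/0Ld/1B | 3r 3w}
  2. MEM→r5 ⇒ no(FU)  {2A/1Mu/0Ld/1B | 3r 3w}
  3. ALU→r2 ⇒ go  {1A/1Mu/0Ld/1B | 1r 2w}
  4. MUL→r2 ⇒ no(RD_PORT)  {1A/1Mu/0Ld/1B | 1r 2w}
  5. MEM ⇒ no(FU)  {1A/1Mu/0Ld/1B | 1r 2w}
  6. ALU→r3 ⇒ no(RD_PORT)  {1A/1Mu/0Ld/1B | 1r 2w}
  7. ALU→r4 ⇒ no(RD_PORT)  {1A/1Mu/0Ld/1B | 1r 2w}

reason(slot 4) = RD_PORT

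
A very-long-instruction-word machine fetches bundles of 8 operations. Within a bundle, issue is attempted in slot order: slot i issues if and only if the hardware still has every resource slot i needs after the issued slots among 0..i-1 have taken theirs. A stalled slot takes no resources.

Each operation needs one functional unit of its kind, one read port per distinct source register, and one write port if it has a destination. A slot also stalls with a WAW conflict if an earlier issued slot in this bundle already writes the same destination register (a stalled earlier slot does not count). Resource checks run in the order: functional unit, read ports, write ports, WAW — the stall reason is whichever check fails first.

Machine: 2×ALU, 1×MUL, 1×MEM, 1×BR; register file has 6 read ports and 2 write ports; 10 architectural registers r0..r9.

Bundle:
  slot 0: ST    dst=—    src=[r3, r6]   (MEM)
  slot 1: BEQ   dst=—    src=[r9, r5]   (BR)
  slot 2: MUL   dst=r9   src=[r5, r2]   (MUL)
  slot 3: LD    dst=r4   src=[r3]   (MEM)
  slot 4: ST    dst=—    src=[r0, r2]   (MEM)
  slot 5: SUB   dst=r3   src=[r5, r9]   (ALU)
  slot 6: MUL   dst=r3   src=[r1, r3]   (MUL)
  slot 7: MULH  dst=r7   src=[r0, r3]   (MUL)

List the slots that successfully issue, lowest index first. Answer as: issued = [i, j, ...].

issued = [0, 1, 2]

  0. MEM ⇒ go  {2A/1Mu/0Ld/1B | 4r 2w}
  1. BR ⇒ go  {2A/1Mu/0Ld/0B | 2r 2w}
  2. MUL→r9 ⇒ go  {2A/0Mu/0Ld/0B | 0r 1w}
  3. MEM→r4 ⇒ no(FU)  {2A/0Mu/0Ld/0B | 0r 1w}
  4. MEM ⇒ no(FU)  {2A/0Mu/0Ld/0B | 0r 1w}
  5. ALU→r3 ⇒ no(RD_PORT)  {2A/0Mu/0Ld/0B | 0r 1w}
  6. MUL→r3 ⇒ no(FU)  {2A/0Mu/0Ld/0B | 0r 1w}
  7. MUL→r7 ⇒ no(FU)  {2A/0Mu/0Ld/0B | 0r 1w}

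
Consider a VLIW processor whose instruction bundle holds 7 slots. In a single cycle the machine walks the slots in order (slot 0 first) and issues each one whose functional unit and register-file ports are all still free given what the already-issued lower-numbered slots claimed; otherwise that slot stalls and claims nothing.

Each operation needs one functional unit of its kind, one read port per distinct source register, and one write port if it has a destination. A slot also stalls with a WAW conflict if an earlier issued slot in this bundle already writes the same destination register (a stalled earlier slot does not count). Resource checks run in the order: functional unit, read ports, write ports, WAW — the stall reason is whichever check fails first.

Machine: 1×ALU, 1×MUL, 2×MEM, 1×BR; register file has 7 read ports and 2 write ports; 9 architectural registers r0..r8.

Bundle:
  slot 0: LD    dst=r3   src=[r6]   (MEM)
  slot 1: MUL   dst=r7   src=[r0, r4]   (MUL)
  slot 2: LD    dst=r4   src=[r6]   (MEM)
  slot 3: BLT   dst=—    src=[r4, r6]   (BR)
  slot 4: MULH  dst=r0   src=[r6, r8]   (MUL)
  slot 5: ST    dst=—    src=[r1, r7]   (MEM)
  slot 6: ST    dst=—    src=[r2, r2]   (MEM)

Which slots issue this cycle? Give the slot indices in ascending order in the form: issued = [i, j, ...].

(0) want 1×MEM +1rd +1wr — yes → AL1|MU1|ME1|BR1|rd6|wr1
(1) want 1×MUL +2rd +1wr — yes → AL1|MU0|ME1|BR1|rd4|wr0
(2) want 1×MEM +1rd +1wr — WR_PORT → AL1|MU0|ME1|BR1|rd4|wr0
(3) want 1×BR +2rd +0wr — yes → AL1|MU0|ME1|BR0|rd2|wr0
(4) want 1×MUL +2rd +1wr — FU → AL1|MU0|ME1|BR0|rd2|wr0
(5) want 1×MEM +2rd +0wr — yes → AL1|MU0|ME0|BR0|rd0|wr0
(6) want 1×MEM +1rd +0wr — FU → AL1|MU0|ME0|BR0|rd0|wr0

issued = [0, 1, 3, 5]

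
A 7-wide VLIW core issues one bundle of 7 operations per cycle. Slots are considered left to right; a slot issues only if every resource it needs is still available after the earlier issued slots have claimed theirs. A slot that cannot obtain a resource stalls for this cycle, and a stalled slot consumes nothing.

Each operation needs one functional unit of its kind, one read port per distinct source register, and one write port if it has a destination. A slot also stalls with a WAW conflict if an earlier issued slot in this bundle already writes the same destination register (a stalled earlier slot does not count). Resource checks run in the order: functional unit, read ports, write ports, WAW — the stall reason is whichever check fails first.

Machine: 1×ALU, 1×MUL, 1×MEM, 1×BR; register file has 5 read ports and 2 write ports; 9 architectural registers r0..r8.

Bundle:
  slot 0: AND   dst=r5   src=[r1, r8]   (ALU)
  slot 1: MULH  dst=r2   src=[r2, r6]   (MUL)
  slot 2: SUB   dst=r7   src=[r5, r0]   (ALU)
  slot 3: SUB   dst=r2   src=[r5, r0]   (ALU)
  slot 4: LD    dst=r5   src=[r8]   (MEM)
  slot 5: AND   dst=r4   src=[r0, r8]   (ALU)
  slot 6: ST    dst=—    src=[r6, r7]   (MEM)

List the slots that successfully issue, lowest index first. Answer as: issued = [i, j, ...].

issued = [0, 1]

  0. ALU→r5 ⇒ go  {0A/1Mu/1Ld/1B | 3r 1w}
  1. MUL→r2 ⇒ go  {0A/0Mu/1Ld/1B | 1r 0w}
  2. ALU→r7 ⇒ no(FU)  {0A/0Mu/1Ld/1B | 1r 0w}
  3. ALU→r2 ⇒ no(FU)  {0A/0Mu/1Ld/1B | 1r 0w}
  4. MEM→r5 ⇒ no(WR_PORT)  {0A/0Mu/1Ld/1B | 1r 0w}
  5. ALU→r4 ⇒ no(FU)  {0A/0Mu/1Ld/1B | 1r 0w}
  6. MEM ⇒ no(RD_PORT)  {0A/0Mu/1Ld/1B | 1r 0w}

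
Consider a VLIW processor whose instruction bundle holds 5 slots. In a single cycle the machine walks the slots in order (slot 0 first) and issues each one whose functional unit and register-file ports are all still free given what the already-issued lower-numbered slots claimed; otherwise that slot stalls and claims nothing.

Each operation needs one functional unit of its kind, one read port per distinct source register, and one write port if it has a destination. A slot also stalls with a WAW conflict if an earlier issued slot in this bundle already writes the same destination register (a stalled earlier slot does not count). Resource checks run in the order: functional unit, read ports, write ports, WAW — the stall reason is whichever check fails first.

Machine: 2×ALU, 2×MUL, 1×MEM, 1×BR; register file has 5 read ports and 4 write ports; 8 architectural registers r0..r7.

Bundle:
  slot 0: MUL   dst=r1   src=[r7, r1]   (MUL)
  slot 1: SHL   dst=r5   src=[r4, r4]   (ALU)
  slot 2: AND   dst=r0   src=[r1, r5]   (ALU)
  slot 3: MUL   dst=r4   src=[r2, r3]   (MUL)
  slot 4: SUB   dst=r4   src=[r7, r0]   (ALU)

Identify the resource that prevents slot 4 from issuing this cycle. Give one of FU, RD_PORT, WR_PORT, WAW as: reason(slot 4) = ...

reason(slot 4) = FU

#0 MUL src=r7,r1 dispatched  <A:2 Mu:1 Ld:1 B:1 rd:3 wr:3>
#1 ALU src=r4,r4 dispatched  <A:1 Mu:1 Ld:1 B:1 rd:2 wr:2>
#2 ALU src=r1,r5 dispatched  <A:0 Mu:1 Ld:1 B:1 rd:0 wr:1>
#3 MUL src=r2,r3 held:RD_PORT  <A:0 Mu:1 Ld:1 B:1 rd:0 wr:1>
#4 ALU src=r7,r0 held:FU  <A:0 Mu:1 Ld:1 B:1 rd:0 wr:1>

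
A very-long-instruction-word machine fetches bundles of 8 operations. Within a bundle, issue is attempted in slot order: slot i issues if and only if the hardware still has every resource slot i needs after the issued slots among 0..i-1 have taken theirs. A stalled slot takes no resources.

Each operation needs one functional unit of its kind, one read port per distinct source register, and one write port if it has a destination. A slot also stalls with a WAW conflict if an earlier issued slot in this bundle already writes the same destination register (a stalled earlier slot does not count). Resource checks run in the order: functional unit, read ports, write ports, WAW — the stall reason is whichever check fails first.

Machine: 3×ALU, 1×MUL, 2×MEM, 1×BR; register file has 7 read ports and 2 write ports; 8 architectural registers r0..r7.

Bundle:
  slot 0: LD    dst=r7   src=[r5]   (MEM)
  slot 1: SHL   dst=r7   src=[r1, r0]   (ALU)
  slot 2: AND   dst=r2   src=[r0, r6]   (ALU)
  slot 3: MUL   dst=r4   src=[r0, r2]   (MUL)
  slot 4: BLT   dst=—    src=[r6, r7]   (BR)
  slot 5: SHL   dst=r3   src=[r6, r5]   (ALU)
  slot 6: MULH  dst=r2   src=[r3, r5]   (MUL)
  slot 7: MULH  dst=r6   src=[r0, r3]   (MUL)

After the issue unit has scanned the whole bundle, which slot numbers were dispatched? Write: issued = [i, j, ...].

issued = [0, 2, 4]

#0 MEM src=r5 dispatched  <A:3 Mu:1 Ld:1 B:1 rd:6 wr:1>
#1 ALU src=r1,r0 held:WAW  <A:3 Mu:1 Ld:1 B:1 rd:6 wr:1>
#2 ALU src=r0,r6 dispatched  <A:2 Mu:1 Ld:1 B:1 rd:4 wr:0>
#3 MUL src=r0,r2 held:WR_PORT  <A:2 Mu:1 Ld:1 B:1 rd:4 wr:0>
#4 BR src=r6,r7 dispatched  <A:2 Mu:1 Ld:1 B:0 rd:2 wr:0>
#5 ALU src=r6,r5 held:WR_PORT  <A:2 Mu:1 Ld:1 B:0 rd:2 wr:0>
#6 MUL src=r3,r5 held:WR_PORT  <A:2 Mu:1 Ld:1 B:0 rd:2 wr:0>
#7 MUL src=r0,r3 held:WR_PORT  <A:2 Mu:1 Ld:1 B:0 rd:2 wr:0>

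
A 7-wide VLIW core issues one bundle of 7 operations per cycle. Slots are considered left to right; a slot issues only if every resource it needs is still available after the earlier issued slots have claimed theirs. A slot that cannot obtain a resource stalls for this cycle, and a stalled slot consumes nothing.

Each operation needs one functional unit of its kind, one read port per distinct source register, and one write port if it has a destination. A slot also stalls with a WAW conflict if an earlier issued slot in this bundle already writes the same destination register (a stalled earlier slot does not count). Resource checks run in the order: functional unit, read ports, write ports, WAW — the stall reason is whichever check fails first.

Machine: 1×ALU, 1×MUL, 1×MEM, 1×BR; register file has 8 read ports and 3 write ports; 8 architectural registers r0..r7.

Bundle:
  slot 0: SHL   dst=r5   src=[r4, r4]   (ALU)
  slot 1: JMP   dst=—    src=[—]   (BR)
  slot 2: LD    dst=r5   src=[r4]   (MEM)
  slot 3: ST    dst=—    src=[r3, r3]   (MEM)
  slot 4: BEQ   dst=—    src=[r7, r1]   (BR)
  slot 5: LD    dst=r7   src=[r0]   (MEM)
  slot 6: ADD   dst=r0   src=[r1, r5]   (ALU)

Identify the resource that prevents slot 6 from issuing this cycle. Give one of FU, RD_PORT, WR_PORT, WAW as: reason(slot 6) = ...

reason(slot 6) = FU

(0) want 1×ALU +1rd +1wr — yes → AL0|MU1|ME1|BR1|rd7|wr2
(1) want 1×BR +0rd +0wr — yes → AL0|MU1|ME1|BR0|rd7|wr2
(2) want 1×MEM +1rd +1wr — WAW → AL0|MU1|ME1|BR0|rd7|wr2
(3) want 1×MEM +1rd +0wr — yes → AL0|MU1|ME0|BR0|rd6|wr2
(4) want 1×BR +2rd +0wr — FU → AL0|MU1|ME0|BR0|rd6|wr2
(5) want 1×MEM +1rd +1wr — FU → AL0|MU1|ME0|BR0|rd6|wr2
(6) want 1×ALU +2rd +1wr — FU → AL0|MU1|ME0|BR0|rd6|wr2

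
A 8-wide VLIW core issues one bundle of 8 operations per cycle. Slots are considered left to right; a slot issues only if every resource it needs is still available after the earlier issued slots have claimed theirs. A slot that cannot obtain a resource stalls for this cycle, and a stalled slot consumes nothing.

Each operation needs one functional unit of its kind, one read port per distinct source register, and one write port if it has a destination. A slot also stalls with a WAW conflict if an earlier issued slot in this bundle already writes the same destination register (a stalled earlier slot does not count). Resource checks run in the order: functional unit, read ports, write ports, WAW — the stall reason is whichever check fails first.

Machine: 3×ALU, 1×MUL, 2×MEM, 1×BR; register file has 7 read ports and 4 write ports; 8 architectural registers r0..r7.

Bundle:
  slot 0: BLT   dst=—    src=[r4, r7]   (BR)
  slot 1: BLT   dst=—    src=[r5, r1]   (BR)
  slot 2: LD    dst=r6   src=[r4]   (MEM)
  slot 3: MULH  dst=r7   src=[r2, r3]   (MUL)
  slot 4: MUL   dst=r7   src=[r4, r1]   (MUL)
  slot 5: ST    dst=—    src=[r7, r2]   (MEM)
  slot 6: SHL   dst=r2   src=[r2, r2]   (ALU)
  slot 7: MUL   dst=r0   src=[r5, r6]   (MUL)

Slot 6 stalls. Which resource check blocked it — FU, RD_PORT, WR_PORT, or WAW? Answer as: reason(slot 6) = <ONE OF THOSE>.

#0 BR src=r4,r7 dispatched  <A:3 Mu:1 Ld:2 B:0 rd:5 wr:4>
#1 BR src=r5,r1 held:FU  <A:3 Mu:1 Ld:2 B:0 rd:5 wr:4>
#2 MEM src=r4 dispatched  <A:3 Mu:1 Ld:1 B:0 rd:4 wr:3>
#3 MUL src=r2,r3 dispatched  <A:3 Mu:0 Ld:1 B:0 rd:2 wr:2>
#4 MUL src=r4,r1 held:FU  <A:3 Mu:0 Ld:1 B:0 rd:2 wr:2>
#5 MEM src=r7,r2 dispatched  <A:3 Mu:0 Ld:0 B:0 rd:0 wr:2>
#6 ALU src=r2,r2 held:RD_PORT  <A:3 Mu:0 Ld:0 B:0 rd:0 wr:2>
#7 MUL src=r5,r6 held:FU  <A:3 Mu:0 Ld:0 B:0 rd:0 wr:2>

reason(slot 6) = RD_PORT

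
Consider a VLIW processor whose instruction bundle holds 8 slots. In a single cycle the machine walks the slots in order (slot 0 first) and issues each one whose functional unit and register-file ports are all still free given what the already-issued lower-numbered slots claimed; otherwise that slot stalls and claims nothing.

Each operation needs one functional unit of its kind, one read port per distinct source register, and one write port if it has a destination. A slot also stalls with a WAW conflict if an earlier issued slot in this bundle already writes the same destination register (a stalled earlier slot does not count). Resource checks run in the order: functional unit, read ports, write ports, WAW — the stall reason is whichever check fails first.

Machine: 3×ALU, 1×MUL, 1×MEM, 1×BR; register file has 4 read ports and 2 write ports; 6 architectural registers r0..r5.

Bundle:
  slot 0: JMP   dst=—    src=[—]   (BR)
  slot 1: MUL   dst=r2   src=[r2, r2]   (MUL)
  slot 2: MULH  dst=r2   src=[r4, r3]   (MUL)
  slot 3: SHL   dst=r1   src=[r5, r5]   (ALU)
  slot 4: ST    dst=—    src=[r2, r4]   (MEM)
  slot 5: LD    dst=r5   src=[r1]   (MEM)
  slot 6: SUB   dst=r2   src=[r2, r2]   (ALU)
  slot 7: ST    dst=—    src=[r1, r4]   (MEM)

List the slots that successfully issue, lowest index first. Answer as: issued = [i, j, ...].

(0) want 1×BR +0rd +0wr — yes → AL3|MU1|ME1|BR0|rd4|wr2
(1) want 1×MUL +1rd +1wr — yes → AL3|MU0|ME1|BR0|rd3|wr1
(2) want 1×MUL +2rd +1wr — FU → AL3|MU0|ME1|BR0|rd3|wr1
(3) want 1×ALU +1rd +1wr — yes → AL2|MU0|ME1|BR0|rd2|wr0
(4) want 1×MEM +2rd +0wr — yes → AL2|MU0|ME0|BR0|rd0|wr0
(5) want 1×MEM +1rd +1wr — FU → AL2|MU0|ME0|BR0|rd0|wr0
(6) want 1×ALU +1rd +1wr — RD_PORT → AL2|MU0|ME0|BR0|rd0|wr0
(7) want 1×MEM +2rd +0wr — FU → AL2|MU0|ME0|BR0|rd0|wr0

issued = [0, 1, 3, 4]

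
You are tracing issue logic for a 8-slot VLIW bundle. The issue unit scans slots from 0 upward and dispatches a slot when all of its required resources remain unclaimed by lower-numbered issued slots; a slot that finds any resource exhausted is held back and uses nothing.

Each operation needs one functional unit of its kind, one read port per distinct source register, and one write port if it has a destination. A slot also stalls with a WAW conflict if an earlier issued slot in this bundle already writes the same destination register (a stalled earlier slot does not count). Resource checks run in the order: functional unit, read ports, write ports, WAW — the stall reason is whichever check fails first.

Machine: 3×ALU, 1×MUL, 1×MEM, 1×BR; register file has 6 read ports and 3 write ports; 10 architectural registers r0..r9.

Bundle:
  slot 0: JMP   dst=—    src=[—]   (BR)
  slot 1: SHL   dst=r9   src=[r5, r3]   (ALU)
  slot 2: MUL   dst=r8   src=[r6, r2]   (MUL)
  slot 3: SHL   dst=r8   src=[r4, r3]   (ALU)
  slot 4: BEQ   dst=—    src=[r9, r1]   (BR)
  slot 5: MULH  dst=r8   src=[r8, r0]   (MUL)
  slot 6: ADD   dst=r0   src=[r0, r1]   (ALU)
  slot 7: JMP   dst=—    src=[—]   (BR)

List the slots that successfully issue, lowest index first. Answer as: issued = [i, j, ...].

issued = [0, 1, 2, 6]

(0) want 1×BR +0rd +0wr — yes → AL3|MU1|ME1|BR0|rd6|wr3
(1) want 1×ALU +2rd +1wr — yes → AL2|MU1|ME1|BR0|rd4|wr2
(2) want 1×MUL +2rd +1wr — yes → AL2|MU0|ME1|BR0|rd2|wr1
(3) want 1×ALU +2rd +1wr — WAW → AL2|MU0|ME1|BR0|rd2|wr1
(4) want 1×BR +2rd +0wr — FU → AL2|MU0|ME1|BR0|rd2|wr1
(5) want 1×MUL +2rd +1wr — FU → AL2|MU0|ME1|BR0|rd2|wr1
(6) want 1×ALU +2rd +1wr — yes → AL1|MU0|ME1|BR0|rd0|wr0
(7) want 1×BR +0rd +0wr — FU → AL1|MU0|ME1|BR0|rd0|wr0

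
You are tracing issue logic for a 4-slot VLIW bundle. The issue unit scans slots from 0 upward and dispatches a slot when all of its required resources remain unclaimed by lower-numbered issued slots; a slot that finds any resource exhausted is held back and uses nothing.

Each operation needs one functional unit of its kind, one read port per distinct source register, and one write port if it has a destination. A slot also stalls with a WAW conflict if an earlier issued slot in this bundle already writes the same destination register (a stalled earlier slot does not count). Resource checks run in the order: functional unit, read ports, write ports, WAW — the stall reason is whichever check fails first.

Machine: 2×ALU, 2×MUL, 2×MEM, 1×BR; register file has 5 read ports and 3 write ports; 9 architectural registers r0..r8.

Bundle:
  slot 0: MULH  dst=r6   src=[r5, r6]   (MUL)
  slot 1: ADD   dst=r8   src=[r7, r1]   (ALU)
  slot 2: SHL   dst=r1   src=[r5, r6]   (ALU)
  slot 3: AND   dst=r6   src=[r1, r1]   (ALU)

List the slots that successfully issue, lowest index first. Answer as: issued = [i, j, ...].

issued = [0, 1]

slot 0 (MUL): ISSUE — free A2,Mu1,Ld2,B1 rp3 wp2
slot 1 (ALU): ISSUE — free A1,Mu1,Ld2,B1 rp1 wp1
slot 2 (ALU): stall RD_PORT — free A1,Mu1,Ld2,B1 rp1 wp1
slot 3 (ALU): stall WAW — free A1,Mu1,Ld2,B1 rp1 wp1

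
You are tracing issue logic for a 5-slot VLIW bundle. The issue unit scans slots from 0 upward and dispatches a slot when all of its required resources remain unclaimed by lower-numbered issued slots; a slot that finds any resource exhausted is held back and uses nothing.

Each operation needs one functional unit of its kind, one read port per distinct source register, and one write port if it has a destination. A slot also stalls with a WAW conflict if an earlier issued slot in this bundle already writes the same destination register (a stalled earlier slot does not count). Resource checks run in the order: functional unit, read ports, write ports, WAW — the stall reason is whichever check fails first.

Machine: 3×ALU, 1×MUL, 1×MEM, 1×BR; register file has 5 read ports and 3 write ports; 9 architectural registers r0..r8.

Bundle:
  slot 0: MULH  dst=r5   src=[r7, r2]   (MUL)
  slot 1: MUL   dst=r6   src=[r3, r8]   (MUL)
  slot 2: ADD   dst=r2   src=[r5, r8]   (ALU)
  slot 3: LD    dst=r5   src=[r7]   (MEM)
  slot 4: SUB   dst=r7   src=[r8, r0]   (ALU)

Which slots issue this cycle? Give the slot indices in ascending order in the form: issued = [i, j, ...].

  0. MUL→r5 ⇒ go  {3A/0Mu/1Ld/1B | 3r 2w}
  1. MUL→r6 ⇒ no(FU)  {3A/0Mu/1Ld/1B | 3r 2w}
  2. ALU→r2 ⇒ go  {2A/0Mu/1Ld/1B | 1r 1w}
  3. MEM→r5 ⇒ no(WAW)  {2A/0Mu/1Ld/1B | 1r 1w}
  4. ALU→r7 ⇒ no(RD_PORT)  {2A/0Mu/1Ld/1B | 1r 1w}

issued = [0, 2]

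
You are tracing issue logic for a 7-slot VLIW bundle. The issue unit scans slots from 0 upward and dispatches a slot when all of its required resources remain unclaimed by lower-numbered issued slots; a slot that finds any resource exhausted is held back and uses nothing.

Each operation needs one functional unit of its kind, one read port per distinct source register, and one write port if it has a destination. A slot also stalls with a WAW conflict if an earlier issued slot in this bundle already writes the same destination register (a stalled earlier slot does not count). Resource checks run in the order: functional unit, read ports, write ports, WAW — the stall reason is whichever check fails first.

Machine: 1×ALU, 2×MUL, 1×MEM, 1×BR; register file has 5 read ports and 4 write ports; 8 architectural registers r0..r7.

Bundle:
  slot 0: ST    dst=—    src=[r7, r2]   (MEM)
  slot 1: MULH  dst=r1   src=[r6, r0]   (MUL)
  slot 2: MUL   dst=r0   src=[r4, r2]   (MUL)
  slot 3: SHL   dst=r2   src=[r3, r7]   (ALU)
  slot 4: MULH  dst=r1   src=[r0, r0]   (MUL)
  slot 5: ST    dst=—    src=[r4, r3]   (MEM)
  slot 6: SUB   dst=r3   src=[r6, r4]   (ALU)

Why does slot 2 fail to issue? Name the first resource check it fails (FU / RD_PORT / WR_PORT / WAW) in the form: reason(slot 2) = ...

[0] MEM needs rd=2 wr=0: ok; after: ALU=1 MUL=2 MEM=0 BR=1, R=3, W=4
[1] MUL needs rd=2 wr=1: ok; after: ALU=1 MUL=1 MEM=0 BR=1, R=1, W=3
[2] MUL needs rd=2 wr=1: RD_PORT; after: ALU=1 MUL=1 MEM=0 BR=1, R=1, W=3
[3] ALU needs rd=2 wr=1: RD_PORT; after: ALU=1 MUL=1 MEM=0 BR=1, R=1, W=3
[4] MUL needs rd=1 wr=1: WAW; after: ALU=1 MUL=1 MEM=0 BR=1, R=1, W=3
[5] MEM needs rd=2 wr=0: FU; after: ALU=1 MUL=1 MEM=0 BR=1, R=1, W=3
[6] ALU needs rd=2 wr=1: RD_PORT; after: ALU=1 MUL=1 MEM=0 BR=1, R=1, W=3

reason(slot 2) = RD_PORT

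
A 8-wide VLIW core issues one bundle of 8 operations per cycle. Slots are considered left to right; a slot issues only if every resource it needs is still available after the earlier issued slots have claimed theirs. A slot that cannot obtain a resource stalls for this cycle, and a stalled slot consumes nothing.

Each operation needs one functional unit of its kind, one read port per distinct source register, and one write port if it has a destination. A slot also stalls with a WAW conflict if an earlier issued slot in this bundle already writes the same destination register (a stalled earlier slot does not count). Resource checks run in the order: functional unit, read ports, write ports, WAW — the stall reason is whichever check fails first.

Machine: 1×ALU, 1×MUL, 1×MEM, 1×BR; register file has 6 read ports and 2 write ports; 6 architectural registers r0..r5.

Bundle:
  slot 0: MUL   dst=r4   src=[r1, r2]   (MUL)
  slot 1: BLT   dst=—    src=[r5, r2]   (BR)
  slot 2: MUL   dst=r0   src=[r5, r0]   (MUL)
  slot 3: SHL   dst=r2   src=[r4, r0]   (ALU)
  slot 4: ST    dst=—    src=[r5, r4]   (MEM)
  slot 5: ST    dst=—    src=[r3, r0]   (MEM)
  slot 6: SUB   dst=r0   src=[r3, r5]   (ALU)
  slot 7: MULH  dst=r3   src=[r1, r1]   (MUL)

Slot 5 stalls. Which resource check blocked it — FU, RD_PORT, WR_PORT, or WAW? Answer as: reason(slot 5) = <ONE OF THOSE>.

reason(slot 5) = RD_PORT

(0) want 1×MUL +2rd +1wr — yes → AL1|MU0|ME1|BR1|rd4|wr1
(1) want 1×BR +2rd +0wr — yes → AL1|MU0|ME1|BR0|rd2|wr1
(2) want 1×MUL +2rd +1wr — FU → AL1|MU0|ME1|BR0|rd2|wr1
(3) want 1×ALU +2rd +1wr — yes → AL0|MU0|ME1|BR0|rd0|wr0
(4) want 1×MEM +2rd +0wr — RD_PORT → AL0|MU0|ME1|BR0|rd0|wr0
(5) want 1×MEM +2rd +0wr — RD_PORT → AL0|MU0|ME1|BR0|rd0|wr0
(6) want 1×ALU +2rd +1wr — FU → AL0|MU0|ME1|BR0|rd0|wr0
(7) want 1×MUL +1rd +1wr — FU → AL0|MU0|ME1|BR0|rd0|wr0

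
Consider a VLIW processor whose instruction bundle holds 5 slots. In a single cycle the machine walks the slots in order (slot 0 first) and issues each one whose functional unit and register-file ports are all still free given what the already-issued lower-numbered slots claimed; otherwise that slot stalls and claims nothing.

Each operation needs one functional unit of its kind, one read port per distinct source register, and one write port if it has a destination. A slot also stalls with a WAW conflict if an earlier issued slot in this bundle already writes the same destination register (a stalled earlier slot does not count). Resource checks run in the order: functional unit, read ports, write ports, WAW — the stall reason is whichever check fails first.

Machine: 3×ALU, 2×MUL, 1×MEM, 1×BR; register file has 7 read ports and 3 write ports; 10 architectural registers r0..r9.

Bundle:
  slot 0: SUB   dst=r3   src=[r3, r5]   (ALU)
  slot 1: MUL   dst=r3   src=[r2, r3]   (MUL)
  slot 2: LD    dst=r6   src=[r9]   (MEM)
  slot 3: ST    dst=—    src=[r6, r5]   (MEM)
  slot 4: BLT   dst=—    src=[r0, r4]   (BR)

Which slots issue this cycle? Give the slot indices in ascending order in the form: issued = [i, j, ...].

#0 ALU src=r3,r5 dispatched  <A:2 Mu:2 Ld:1 B:1 rd:5 wr:2>
#1 MUL src=r2,r3 held:WAW  <A:2 Mu:2 Ld:1 B:1 rd:5 wr:2>
#2 MEM src=r9 dispatched  <A:2 Mu:2 Ld:0 B:1 rd:4 wr:1>
#3 MEM src=r6,r5 held:FU  <A:2 Mu:2 Ld:0 B:1 rd:4 wr:1>
#4 BR src=r0,r4 dispatched  <A:2 Mu:2 Ld:0 B:0 rd:2 wr:1>

issued = [0, 2, 4]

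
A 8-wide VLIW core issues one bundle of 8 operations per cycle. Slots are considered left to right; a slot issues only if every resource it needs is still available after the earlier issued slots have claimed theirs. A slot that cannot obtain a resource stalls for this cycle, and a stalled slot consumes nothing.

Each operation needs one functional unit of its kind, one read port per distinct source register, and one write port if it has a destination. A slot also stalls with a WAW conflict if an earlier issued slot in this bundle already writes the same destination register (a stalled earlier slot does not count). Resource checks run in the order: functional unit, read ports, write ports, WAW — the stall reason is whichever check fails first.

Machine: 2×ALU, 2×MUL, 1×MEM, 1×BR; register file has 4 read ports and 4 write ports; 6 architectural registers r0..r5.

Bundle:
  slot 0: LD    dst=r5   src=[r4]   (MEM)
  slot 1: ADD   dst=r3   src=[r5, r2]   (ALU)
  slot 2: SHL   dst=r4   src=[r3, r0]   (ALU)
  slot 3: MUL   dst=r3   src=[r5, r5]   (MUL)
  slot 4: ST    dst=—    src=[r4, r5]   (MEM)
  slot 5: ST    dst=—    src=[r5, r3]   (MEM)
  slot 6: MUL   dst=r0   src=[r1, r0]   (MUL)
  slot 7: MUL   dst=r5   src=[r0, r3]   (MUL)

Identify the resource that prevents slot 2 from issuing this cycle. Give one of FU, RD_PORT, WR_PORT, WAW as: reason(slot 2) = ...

reason(slot 2) = RD_PORT

(0) want 1×MEM +1rd +1wr — yes → AL2|MU2|ME0|BR1|rd3|wr3
(1) want 1×ALU +2rd +1wr — yes → AL1|MU2|ME0|BR1|rd1|wr2
(2) want 1×ALU +2rd +1wr — RD_PORT → AL1|MU2|ME0|BR1|rd1|wr2
(3) want 1×MUL +1rd +1wr — WAW → AL1|MU2|ME0|BR1|rd1|wr2
(4) want 1×MEM +2rd +0wr — FU → AL1|MU2|ME0|BR1|rd1|wr2
(5) want 1×MEM +2rd +0wr — FU → AL1|MU2|ME0|BR1|rd1|wr2
(6) want 1×MUL +2rd +1wr — RD_PORT → AL1|MU2|ME0|BR1|rd1|wr2
(7) want 1×MUL +2rd +1wr — RD_PORT → AL1|MU2|ME0|BR1|rd1|wr2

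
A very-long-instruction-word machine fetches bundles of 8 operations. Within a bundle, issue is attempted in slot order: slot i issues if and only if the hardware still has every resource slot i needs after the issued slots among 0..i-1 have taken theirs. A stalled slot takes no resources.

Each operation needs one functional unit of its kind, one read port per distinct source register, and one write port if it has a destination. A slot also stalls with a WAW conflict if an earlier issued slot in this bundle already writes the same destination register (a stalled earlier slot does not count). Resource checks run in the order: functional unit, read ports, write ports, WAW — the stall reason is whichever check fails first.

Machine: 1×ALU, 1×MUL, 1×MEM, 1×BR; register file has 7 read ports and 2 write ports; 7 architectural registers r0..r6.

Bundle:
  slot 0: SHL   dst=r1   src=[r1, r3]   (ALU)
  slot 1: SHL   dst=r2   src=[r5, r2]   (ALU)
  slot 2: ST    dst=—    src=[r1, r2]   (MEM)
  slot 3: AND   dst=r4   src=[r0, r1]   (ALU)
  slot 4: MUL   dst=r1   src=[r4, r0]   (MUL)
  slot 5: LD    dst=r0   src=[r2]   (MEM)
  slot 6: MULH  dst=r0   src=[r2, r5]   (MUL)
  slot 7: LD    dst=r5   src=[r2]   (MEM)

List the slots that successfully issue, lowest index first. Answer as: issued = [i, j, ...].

[0] ALU needs rd=2 wr=1: ok; after: ALU=0 MUL=1 MEM=1 BR=1, R=5, W=1
[1] ALU needs rd=2 wr=1: FU; after: ALU=0 MUL=1 MEM=1 BR=1, R=5, W=1
[2] MEM needs rd=2 wr=0: ok; after: ALU=0 MUL=1 MEM=0 BR=1, R=3, W=1
[3] ALU needs rd=2 wr=1: FU; after: ALU=0 MUL=1 MEM=0 BR=1, R=3, W=1
[4] MUL needs rd=2 wr=1: WAW; after: ALU=0 MUL=1 MEM=0 BR=1, R=3, W=1
[5] MEM needs rd=1 wr=1: FU; after: ALU=0 MUL=1 MEM=0 BR=1, R=3, W=1
[6] MUL needs rd=2 wr=1: ok; after: ALU=0 MUL=0 MEM=0 BR=1, R=1, W=0
[7] MEM needs rd=1 wr=1: FU; after: ALU=0 MUL=0 MEM=0 BR=1, R=1, W=0

issued = [0, 2, 6]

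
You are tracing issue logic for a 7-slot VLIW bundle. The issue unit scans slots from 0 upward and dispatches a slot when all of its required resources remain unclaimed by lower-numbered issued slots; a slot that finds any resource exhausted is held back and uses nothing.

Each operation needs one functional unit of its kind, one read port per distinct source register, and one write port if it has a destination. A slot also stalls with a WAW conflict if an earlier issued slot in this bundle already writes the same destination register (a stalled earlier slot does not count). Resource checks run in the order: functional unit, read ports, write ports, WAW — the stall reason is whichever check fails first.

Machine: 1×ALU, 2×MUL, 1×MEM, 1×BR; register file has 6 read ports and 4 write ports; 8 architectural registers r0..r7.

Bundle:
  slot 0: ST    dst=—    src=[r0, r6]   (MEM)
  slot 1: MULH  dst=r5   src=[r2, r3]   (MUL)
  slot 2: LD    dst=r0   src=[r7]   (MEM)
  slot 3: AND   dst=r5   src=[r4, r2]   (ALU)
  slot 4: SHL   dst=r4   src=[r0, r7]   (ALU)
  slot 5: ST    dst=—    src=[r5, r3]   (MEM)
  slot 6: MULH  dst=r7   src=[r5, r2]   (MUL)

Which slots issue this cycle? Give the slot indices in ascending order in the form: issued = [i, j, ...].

issued = [0, 1, 4]

[0] MEM needs rd=2 wr=0: ok; after: ALU=1 MUL=2 MEM=0 BR=1, R=4, W=4
[1] MUL needs rd=2 wr=1: ok; after: ALU=1 MUL=1 MEM=0 BR=1, R=2, W=3
[2] MEM needs rd=1 wr=1: FU; after: ALU=1 MUL=1 MEM=0 BR=1, R=2, W=3
[3] ALU needs rd=2 wr=1: WAW; after: ALU=1 MUL=1 MEM=0 BR=1, R=2, W=3
[4] ALU needs rd=2 wr=1: ok; after: ALU=0 MUL=1 MEM=0 BR=1, R=0, W=2
[5] MEM needs rd=2 wr=0: FU; after: ALU=0 MUL=1 MEM=0 BR=1, R=0, W=2
[6] MUL needs rd=2 wr=1: RD_PORT; after: ALU=0 MUL=1 MEM=0 BR=1, R=0, W=2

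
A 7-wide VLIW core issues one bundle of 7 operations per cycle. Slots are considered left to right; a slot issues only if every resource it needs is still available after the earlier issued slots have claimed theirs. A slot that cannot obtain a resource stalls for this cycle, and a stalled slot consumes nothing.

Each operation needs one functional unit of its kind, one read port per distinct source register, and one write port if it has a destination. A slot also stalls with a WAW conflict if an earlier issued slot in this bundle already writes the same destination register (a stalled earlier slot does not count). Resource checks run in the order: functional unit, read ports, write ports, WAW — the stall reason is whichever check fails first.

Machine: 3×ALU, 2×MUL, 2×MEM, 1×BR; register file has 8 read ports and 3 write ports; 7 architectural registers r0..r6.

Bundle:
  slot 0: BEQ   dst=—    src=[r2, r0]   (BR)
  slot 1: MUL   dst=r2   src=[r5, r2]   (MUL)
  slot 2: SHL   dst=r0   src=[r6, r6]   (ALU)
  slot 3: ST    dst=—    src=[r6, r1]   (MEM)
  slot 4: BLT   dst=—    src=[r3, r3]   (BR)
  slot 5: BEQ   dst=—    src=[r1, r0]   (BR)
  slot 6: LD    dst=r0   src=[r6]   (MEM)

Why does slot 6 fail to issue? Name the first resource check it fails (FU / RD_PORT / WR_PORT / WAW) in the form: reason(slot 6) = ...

reason(slot 6) = WAW

#0 BR src=r2,r0 dispatched  <A:3 Mu:2 Ld:2 B:0 rd:6 wr:3>
#1 MUL src=r5,r2 dispatched  <A:3 Mu:1 Ld:2 B:0 rd:4 wr:2>
#2 ALU src=r6,r6 dispatched  <A:2 Mu:1 Ld:2 B:0 rd:3 wr:1>
#3 MEM src=r6,r1 dispatched  <A:2 Mu:1 Ld:1 B:0 rd:1 wr:1>
#4 BR src=r3,r3 held:FU  <A:2 Mu:1 Ld:1 B:0 rd:1 wr:1>
#5 BR src=r1,r0 held:FU  <A:2 Mu:1 Ld:1 B:0 rd:1 wr:1>
#6 MEM src=r6 held:WAW  <A:2 Mu:1 Ld:1 B:0 rd:1 wr:1>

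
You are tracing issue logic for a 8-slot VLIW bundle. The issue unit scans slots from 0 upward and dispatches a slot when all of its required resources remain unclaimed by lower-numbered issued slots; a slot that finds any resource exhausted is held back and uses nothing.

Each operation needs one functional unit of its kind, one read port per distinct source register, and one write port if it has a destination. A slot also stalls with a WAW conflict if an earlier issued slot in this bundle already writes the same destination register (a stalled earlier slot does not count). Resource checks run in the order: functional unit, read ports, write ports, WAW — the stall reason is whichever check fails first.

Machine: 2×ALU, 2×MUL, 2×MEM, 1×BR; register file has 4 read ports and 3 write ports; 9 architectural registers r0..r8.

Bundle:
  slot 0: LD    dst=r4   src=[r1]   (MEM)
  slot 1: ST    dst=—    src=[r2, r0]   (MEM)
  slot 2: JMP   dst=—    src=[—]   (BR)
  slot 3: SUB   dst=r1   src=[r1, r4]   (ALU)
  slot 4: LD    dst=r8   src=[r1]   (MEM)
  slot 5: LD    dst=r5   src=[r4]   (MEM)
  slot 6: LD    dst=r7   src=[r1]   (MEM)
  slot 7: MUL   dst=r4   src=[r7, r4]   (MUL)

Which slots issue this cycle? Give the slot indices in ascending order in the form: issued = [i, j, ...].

  0. MEM→r4 ⇒ go  {2A/2Mu/1Ld/1B | 3r 2w}
  1. MEM ⇒ go  {2A/2Mu/0Ld/1B | 1r 2w}
  2. BR ⇒ go  {2A/2Mu/0Ld/0B | 1r 2w}
  3. ALU→r1 ⇒ no(RD_PORT)  {2A/2Mu/0Ld/0B | 1r 2w}
  4. MEM→r8 ⇒ no(FU)  {2A/2Mu/0Ld/0B | 1r 2w}
  5. MEM→r5 ⇒ no(FU)  {2A/2Mu/0Ld/0B | 1r 2w}
  6. MEM→r7 ⇒ no(FU)  {2A/2Mu/0Ld/0B | 1r 2w}
  7. MUL→r4 ⇒ no(RD_PORT)  {2A/2Mu/0Ld/0B | 1r 2w}

issued = [0, 1, 2]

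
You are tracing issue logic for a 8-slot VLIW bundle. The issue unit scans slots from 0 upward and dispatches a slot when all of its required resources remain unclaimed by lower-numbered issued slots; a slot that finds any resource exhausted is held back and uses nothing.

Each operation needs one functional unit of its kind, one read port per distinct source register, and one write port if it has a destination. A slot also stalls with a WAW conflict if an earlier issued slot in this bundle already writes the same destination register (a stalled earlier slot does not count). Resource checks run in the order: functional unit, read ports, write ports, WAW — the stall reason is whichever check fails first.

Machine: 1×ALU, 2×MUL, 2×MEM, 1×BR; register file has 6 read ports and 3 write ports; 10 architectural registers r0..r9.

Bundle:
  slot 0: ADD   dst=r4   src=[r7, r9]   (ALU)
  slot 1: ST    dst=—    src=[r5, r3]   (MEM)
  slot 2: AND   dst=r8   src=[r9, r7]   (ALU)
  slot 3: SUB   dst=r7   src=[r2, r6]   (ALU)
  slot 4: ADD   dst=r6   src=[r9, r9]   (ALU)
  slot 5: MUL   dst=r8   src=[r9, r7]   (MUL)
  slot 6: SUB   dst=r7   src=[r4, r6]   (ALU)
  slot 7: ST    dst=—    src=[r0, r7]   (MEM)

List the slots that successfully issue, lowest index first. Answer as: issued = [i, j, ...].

(0) want 1×ALU +2rd +1wr — yes → AL0|MU2|ME2|BR1|rd4|wr2
(1) want 1×MEM +2rd +0wr — yes → AL0|MU2|ME1|BR1|rd2|wr2
(2) want 1×ALU +2rd +1wr — FU → AL0|MU2|ME1|BR1|rd2|wr2
(3) want 1×ALU +2rd +1wr — FU → AL0|MU2|ME1|BR1|rd2|wr2
(4) want 1×ALU +1rd +1wr — FU → AL0|MU2|ME1|BR1|rd2|wr2
(5) want 1×MUL +2rd +1wr — yes → AL0|MU1|ME1|BR1|rd0|wr1
(6) want 1×ALU +2rd +1wr — FU → AL0|MU1|ME1|BR1|rd0|wr1
(7) want 1×MEM +2rd +0wr — RD_PORT → AL0|MU1|ME1|BR1|rd0|wr1

issued = [0, 1, 5]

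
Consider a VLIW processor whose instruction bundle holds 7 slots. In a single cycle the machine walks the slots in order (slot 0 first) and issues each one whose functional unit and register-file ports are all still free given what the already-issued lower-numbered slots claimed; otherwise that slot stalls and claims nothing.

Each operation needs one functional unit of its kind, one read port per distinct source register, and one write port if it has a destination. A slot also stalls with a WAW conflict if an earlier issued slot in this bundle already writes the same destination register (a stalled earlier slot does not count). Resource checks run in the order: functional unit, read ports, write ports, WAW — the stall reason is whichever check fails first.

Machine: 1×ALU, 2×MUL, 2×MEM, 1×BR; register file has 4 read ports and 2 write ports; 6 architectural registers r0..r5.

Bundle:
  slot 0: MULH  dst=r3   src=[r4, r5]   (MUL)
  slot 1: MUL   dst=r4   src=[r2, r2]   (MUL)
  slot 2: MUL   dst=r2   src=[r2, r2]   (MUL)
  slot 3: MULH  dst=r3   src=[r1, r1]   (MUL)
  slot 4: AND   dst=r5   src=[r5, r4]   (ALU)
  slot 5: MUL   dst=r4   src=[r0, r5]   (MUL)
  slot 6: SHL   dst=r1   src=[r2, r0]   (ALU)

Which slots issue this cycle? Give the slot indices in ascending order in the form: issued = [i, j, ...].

issued = [0, 1]

#0 MUL src=r4,r5 dispatched  <A:1 Mu:1 Ld:2 B:1 rd:2 wr:1>
#1 MUL src=r2,r2 dispatched  <A:1 Mu:0 Ld:2 B:1 rd:1 wr:0>
#2 MUL src=r2,r2 held:FU  <A:1 Mu:0 Ld:2 B:1 rd:1 wr:0>
#3 MUL src=r1,r1 held:FU  <A:1 Mu:0 Ld:2 B:1 rd:1 wr:0>
#4 ALU src=r5,r4 held:RD_PORT  <A:1 Mu:0 Ld:2 B:1 rd:1 wr:0>
#5 MUL src=r0,r5 held:FU  <A:1 Mu:0 Ld:2 B:1 rd:1 wr:0>
#6 ALU src=r2,r0 held:RD_PORT  <A:1 Mu:0 Ld:2 B:1 rd:1 wr:0>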